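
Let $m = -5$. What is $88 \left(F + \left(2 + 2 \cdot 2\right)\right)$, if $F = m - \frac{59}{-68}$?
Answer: $\frac{2794}{17} \approx 164.35$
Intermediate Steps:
$F = - \frac{281}{68}$ ($F = -5 - \frac{59}{-68} = -5 - - \frac{59}{68} = -5 + \frac{59}{68} = - \frac{281}{68} \approx -4.1324$)
$88 \left(F + \left(2 + 2 \cdot 2\right)\right) = 88 \left(- \frac{281}{68} + \left(2 + 2 \cdot 2\right)\right) = 88 \left(- \frac{281}{68} + \left(2 + 4\right)\right) = 88 \left(- \frac{281}{68} + 6\right) = 88 \cdot \frac{127}{68} = \frac{2794}{17}$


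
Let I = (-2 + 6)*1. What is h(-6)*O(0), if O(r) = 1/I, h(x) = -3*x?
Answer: 9/2 ≈ 4.5000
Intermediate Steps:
I = 4 (I = 4*1 = 4)
O(r) = ¼ (O(r) = 1/4 = ¼)
h(-6)*O(0) = -3*(-6)*(¼) = 18*(¼) = 9/2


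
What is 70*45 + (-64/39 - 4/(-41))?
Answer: 5034382/1599 ≈ 3148.5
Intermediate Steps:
70*45 + (-64/39 - 4/(-41)) = 3150 + (-64*1/39 - 4*(-1/41)) = 3150 + (-64/39 + 4/41) = 3150 - 2468/1599 = 5034382/1599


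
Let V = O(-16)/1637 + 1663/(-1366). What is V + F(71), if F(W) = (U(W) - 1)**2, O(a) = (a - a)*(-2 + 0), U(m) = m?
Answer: 6691737/1366 ≈ 4898.8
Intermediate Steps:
O(a) = 0 (O(a) = 0*(-2) = 0)
F(W) = (-1 + W)**2 (F(W) = (W - 1)**2 = (-1 + W)**2)
V = -1663/1366 (V = 0/1637 + 1663/(-1366) = 0*(1/1637) + 1663*(-1/1366) = 0 - 1663/1366 = -1663/1366 ≈ -1.2174)
V + F(71) = -1663/1366 + (-1 + 71)**2 = -1663/1366 + 70**2 = -1663/1366 + 4900 = 6691737/1366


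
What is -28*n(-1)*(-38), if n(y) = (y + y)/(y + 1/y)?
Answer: 1064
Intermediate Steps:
n(y) = 2*y/(y + 1/y) (n(y) = (2*y)/(y + 1/y) = 2*y/(y + 1/y))
-28*n(-1)*(-38) = -56*(-1)**2/(1 + (-1)**2)*(-38) = -56/(1 + 1)*(-38) = -56/2*(-38) = -28*1*(-38) = -28*(-38) = 1064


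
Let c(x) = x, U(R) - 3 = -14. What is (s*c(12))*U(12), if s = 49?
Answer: -6468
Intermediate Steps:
U(R) = -11 (U(R) = 3 - 14 = -11)
(s*c(12))*U(12) = (49*12)*(-11) = 588*(-11) = -6468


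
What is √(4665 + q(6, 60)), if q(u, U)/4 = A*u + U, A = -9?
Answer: 3*√521 ≈ 68.476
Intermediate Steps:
q(u, U) = -36*u + 4*U (q(u, U) = 4*(-9*u + U) = 4*(U - 9*u) = -36*u + 4*U)
√(4665 + q(6, 60)) = √(4665 + (-36*6 + 4*60)) = √(4665 + (-216 + 240)) = √(4665 + 24) = √4689 = 3*√521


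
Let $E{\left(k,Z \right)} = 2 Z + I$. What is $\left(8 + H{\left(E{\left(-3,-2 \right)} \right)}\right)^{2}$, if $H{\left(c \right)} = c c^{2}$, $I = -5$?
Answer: $519841$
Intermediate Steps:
$E{\left(k,Z \right)} = -5 + 2 Z$ ($E{\left(k,Z \right)} = 2 Z - 5 = -5 + 2 Z$)
$H{\left(c \right)} = c^{3}$
$\left(8 + H{\left(E{\left(-3,-2 \right)} \right)}\right)^{2} = \left(8 + \left(-5 + 2 \left(-2\right)\right)^{3}\right)^{2} = \left(8 + \left(-5 - 4\right)^{3}\right)^{2} = \left(8 + \left(-9\right)^{3}\right)^{2} = \left(8 - 729\right)^{2} = \left(-721\right)^{2} = 519841$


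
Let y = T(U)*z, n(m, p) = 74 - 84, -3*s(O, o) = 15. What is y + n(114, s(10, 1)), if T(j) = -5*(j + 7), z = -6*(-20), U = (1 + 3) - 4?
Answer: -4210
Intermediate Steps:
U = 0 (U = 4 - 4 = 0)
z = 120
T(j) = -35 - 5*j (T(j) = -5*(7 + j) = -35 - 5*j)
s(O, o) = -5 (s(O, o) = -⅓*15 = -5)
n(m, p) = -10
y = -4200 (y = (-35 - 5*0)*120 = (-35 + 0)*120 = -35*120 = -4200)
y + n(114, s(10, 1)) = -4200 - 10 = -4210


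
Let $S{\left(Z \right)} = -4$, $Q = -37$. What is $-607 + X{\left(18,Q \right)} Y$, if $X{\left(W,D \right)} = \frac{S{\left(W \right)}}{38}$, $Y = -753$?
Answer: $- \frac{10027}{19} \approx -527.74$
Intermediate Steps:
$X{\left(W,D \right)} = - \frac{2}{19}$ ($X{\left(W,D \right)} = - \frac{4}{38} = \left(-4\right) \frac{1}{38} = - \frac{2}{19}$)
$-607 + X{\left(18,Q \right)} Y = -607 - - \frac{1506}{19} = -607 + \frac{1506}{19} = - \frac{10027}{19}$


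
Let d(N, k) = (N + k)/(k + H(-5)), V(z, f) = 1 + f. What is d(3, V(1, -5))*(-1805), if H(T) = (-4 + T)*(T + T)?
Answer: 1805/86 ≈ 20.988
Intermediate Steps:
H(T) = 2*T*(-4 + T) (H(T) = (-4 + T)*(2*T) = 2*T*(-4 + T))
d(N, k) = (N + k)/(90 + k) (d(N, k) = (N + k)/(k + 2*(-5)*(-4 - 5)) = (N + k)/(k + 2*(-5)*(-9)) = (N + k)/(k + 90) = (N + k)/(90 + k))
d(3, V(1, -5))*(-1805) = ((3 + (1 - 5))/(90 + (1 - 5)))*(-1805) = ((3 - 4)/(90 - 4))*(-1805) = (-1/86)*(-1805) = ((1/86)*(-1))*(-1805) = -1/86*(-1805) = 1805/86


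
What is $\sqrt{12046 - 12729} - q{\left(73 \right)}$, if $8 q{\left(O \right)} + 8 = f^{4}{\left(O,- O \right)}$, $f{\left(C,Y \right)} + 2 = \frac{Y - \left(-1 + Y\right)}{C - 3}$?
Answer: $- \frac{181221041}{192080000} + i \sqrt{683} \approx -0.94347 + 26.134 i$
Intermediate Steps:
$f{\left(C,Y \right)} = -2 + \frac{1}{-3 + C}$ ($f{\left(C,Y \right)} = -2 + \frac{Y - \left(-1 + Y\right)}{C - 3} = -2 + 1 \frac{1}{-3 + C} = -2 + \frac{1}{-3 + C}$)
$q{\left(O \right)} = -1 + \frac{\left(7 - 2 O\right)^{4}}{8 \left(-3 + O\right)^{4}}$ ($q{\left(O \right)} = -1 + \frac{\left(\frac{7 - 2 O}{-3 + O}\right)^{4}}{8} = -1 + \frac{\frac{1}{\left(-3 + O\right)^{4}} \left(7 - 2 O\right)^{4}}{8} = -1 + \frac{\left(7 - 2 O\right)^{4}}{8 \left(-3 + O\right)^{4}}$)
$\sqrt{12046 - 12729} - q{\left(73 \right)} = \sqrt{12046 - 12729} - \left(-1 + \frac{\left(-7 + 2 \cdot 73\right)^{4}}{8 \left(-3 + 73\right)^{4}}\right) = \sqrt{-683} - \left(-1 + \frac{\left(-7 + 146\right)^{4}}{8 \cdot 24010000}\right) = i \sqrt{683} - \left(-1 + \frac{1}{8} \cdot 139^{4} \cdot \frac{1}{24010000}\right) = i \sqrt{683} - \left(-1 + \frac{1}{8} \cdot 373301041 \cdot \frac{1}{24010000}\right) = i \sqrt{683} - \left(-1 + \frac{373301041}{192080000}\right) = i \sqrt{683} - \frac{181221041}{192080000} = - \frac{181221041}{192080000} + i \sqrt{683}$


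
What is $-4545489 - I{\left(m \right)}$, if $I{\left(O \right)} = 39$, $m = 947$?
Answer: $-4545528$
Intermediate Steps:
$-4545489 - I{\left(m \right)} = -4545489 - 39 = -4545528$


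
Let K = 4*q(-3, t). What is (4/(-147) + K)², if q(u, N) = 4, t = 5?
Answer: 5513104/21609 ≈ 255.13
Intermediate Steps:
K = 16 (K = 4*4 = 16)
(4/(-147) + K)² = (4/(-147) + 16)² = (4*(-1/147) + 16)² = (-4/147 + 16)² = (2348/147)² = 5513104/21609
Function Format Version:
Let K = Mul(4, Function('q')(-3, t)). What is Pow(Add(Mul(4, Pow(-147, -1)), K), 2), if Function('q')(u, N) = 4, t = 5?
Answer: Rational(5513104, 21609) ≈ 255.13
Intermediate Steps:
K = 16 (K = Mul(4, 4) = 16)
Pow(Add(Mul(4, Pow(-147, -1)), K), 2) = Pow(Add(Mul(4, Pow(-147, -1)), 16), 2) = Pow(Add(Mul(4, Rational(-1, 147)), 16), 2) = Pow(Add(Rational(-4, 147), 16), 2) = Pow(Rational(2348, 147), 2) = Rational(5513104, 21609)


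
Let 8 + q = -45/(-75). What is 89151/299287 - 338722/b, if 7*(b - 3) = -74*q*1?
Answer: -3547874736197/850872941 ≈ -4169.7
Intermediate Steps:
q = -37/5 (q = -8 - 45/(-75) = -8 - 45*(-1/75) = -8 + 3/5 = -37/5 ≈ -7.4000)
b = 2843/35 (b = 3 + (-74*(-37/5)*1)/7 = 3 + ((2738/5)*1)/7 = 3 + (1/7)*(2738/5) = 3 + 2738/35 = 2843/35 ≈ 81.229)
89151/299287 - 338722/b = 89151/299287 - 338722/2843/35 = 89151*(1/299287) - 338722*35/2843 = 89151/299287 - 11855270/2843 = -3547874736197/850872941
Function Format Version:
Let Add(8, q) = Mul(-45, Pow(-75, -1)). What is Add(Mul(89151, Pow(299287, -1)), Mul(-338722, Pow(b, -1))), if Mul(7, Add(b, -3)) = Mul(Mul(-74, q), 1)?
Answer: Rational(-3547874736197, 850872941) ≈ -4169.7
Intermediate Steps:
q = Rational(-37, 5) (q = Add(-8, Mul(-45, Pow(-75, -1))) = Add(-8, Mul(-45, Rational(-1, 75))) = Add(-8, Rational(3, 5)) = Rational(-37, 5) ≈ -7.4000)
b = Rational(2843, 35) (b = Add(3, Mul(Rational(1, 7), Mul(Mul(-74, Rational(-37, 5)), 1))) = Add(3, Mul(Rational(1, 7), Mul(Rational(2738, 5), 1))) = Add(3, Mul(Rational(1, 7), Rational(2738, 5))) = Add(3, Rational(2738, 35)) = Rational(2843, 35) ≈ 81.229)
Add(Mul(89151, Pow(299287, -1)), Mul(-338722, Pow(b, -1))) = Add(Mul(89151, Pow(299287, -1)), Mul(-338722, Pow(Rational(2843, 35), -1))) = Add(Mul(89151, Rational(1, 299287)), Mul(-338722, Rational(35, 2843))) = Add(Rational(89151, 299287), Rational(-11855270, 2843)) = Rational(-3547874736197, 850872941)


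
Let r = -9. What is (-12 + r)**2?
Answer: 441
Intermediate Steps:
(-12 + r)**2 = (-12 - 9)**2 = (-21)**2 = 441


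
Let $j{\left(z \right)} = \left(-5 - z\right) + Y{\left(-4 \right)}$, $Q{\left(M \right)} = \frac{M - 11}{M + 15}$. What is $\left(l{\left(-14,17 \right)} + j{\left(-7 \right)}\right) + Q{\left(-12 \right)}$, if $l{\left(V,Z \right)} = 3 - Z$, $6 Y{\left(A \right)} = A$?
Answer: $- \frac{61}{3} \approx -20.333$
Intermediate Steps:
$Y{\left(A \right)} = \frac{A}{6}$
$Q{\left(M \right)} = \frac{-11 + M}{15 + M}$
$j{\left(z \right)} = - \frac{17}{3} - z$ ($j{\left(z \right)} = \left(-5 - z\right) + \frac{1}{6} \left(-4\right) = \left(-5 - z\right) - \frac{2}{3} = - \frac{17}{3} - z$)
$\left(l{\left(-14,17 \right)} + j{\left(-7 \right)}\right) + Q{\left(-12 \right)} = \left(\left(3 - 17\right) - - \frac{4}{3}\right) + \frac{-11 - 12}{15 - 12} = \left(\left(3 - 17\right) + \left(- \frac{17}{3} + 7\right)\right) + \frac{1}{3} \left(-23\right) = \left(-14 + \frac{4}{3}\right) + \frac{1}{3} \left(-23\right) = - \frac{38}{3} - \frac{23}{3} = - \frac{61}{3}$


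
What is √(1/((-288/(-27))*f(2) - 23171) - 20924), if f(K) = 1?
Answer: I*√101012898478007/69481 ≈ 144.65*I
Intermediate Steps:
√(1/((-288/(-27))*f(2) - 23171) - 20924) = √(1/(-288/(-27)*1 - 23171) - 20924) = √(1/(-288*(-1)/27*1 - 23171) - 20924) = √(1/(-36*(-8/27)*1 - 23171) - 20924) = √(1/((32/3)*1 - 23171) - 20924) = √(1/(32/3 - 23171) - 20924) = √(1/(-69481/3) - 20924) = √(-3/69481 - 20924) = √(-1453820447/69481) = I*√101012898478007/69481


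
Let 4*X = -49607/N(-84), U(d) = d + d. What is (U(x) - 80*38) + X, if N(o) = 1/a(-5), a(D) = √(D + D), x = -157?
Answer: -3354 - 49607*I*√10/4 ≈ -3354.0 - 39218.0*I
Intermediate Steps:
a(D) = √2*√D (a(D) = √(2*D) = √2*√D)
N(o) = -I*√10/10 (N(o) = 1/(√2*√(-5)) = 1/(√2*(I*√5)) = 1/(I*√10) = -I*√10/10)
U(d) = 2*d
X = -49607*I*√10/4 (X = (-49607*I*√10)/4 = -49607*I*√10/4 ≈ -39218.0*I)
(U(x) - 80*38) + X = (2*(-157) - 80*38) - 49607*I*√10/4 = (-314 - 1*3040) - 49607*I*√10/4 = (-314 - 3040) - 49607*I*√10/4 = -3354 - 49607*I*√10/4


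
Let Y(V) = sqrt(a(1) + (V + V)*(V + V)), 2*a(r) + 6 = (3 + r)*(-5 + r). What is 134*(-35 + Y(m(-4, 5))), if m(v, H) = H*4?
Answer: -4690 + 134*sqrt(1589) ≈ 651.54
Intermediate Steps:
m(v, H) = 4*H
a(r) = -3 + (-5 + r)*(3 + r)/2 (a(r) = -3 + ((3 + r)*(-5 + r))/2 = -3 + ((-5 + r)*(3 + r))/2 = -3 + (-5 + r)*(3 + r)/2)
Y(V) = sqrt(-11 + 4*V**2) (Y(V) = sqrt((-21/2 + (1/2)*1**2 - 1*1) + (V + V)*(V + V)) = sqrt((-21/2 + (1/2)*1 - 1) + (2*V)*(2*V)) = sqrt((-21/2 + 1/2 - 1) + 4*V**2) = sqrt(-11 + 4*V**2))
134*(-35 + Y(m(-4, 5))) = 134*(-35 + sqrt(-11 + 4*(4*5)**2)) = 134*(-35 + sqrt(-11 + 4*20**2)) = 134*(-35 + sqrt(-11 + 4*400)) = 134*(-35 + sqrt(-11 + 1600)) = 134*(-35 + sqrt(1589)) = -4690 + 134*sqrt(1589)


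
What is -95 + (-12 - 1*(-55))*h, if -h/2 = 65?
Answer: -5685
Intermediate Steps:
h = -130 (h = -2*65 = -130)
-95 + (-12 - 1*(-55))*h = -95 + (-12 - 1*(-55))*(-130) = -95 + (-12 + 55)*(-130) = -95 + 43*(-130) = -95 - 5590 = -5685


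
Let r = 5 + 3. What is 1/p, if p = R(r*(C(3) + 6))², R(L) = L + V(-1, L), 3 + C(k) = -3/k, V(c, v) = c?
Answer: 1/225 ≈ 0.0044444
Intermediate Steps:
r = 8
C(k) = -3 - 3/k
R(L) = -1 + L (R(L) = L - 1 = -1 + L)
p = 225 (p = (-1 + 8*((-3 - 3/3) + 6))² = (-1 + 8*((-3 - 3*⅓) + 6))² = (-1 + 8*((-3 - 1) + 6))² = (-1 + 8*(-4 + 6))² = (-1 + 8*2)² = (-1 + 16)² = 15² = 225)
1/p = 1/225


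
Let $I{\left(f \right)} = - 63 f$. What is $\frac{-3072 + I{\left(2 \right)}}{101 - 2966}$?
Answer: $\frac{1066}{955} \approx 1.1162$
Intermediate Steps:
$\frac{-3072 + I{\left(2 \right)}}{101 - 2966} = \frac{-3072 - 126}{101 - 2966} = \frac{-3072 - 126}{-2865} = \left(-3198\right) \left(- \frac{1}{2865}\right) = \frac{1066}{955}$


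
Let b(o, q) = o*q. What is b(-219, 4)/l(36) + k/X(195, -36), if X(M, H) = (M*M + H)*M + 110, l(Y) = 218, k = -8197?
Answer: -3245582143/807468185 ≈ -4.0195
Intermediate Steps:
X(M, H) = 110 + M*(H + M²) (X(M, H) = (M² + H)*M + 110 = (H + M²)*M + 110 = M*(H + M²) + 110 = 110 + M*(H + M²))
b(-219, 4)/l(36) + k/X(195, -36) = -219*4/218 - 8197/(110 + 195³ - 36*195) = -876*1/218 - 8197/(110 + 7414875 - 7020) = -438/109 - 8197/7407965 = -3245582143/807468185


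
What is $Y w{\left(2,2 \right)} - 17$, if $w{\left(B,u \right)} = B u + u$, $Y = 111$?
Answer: $649$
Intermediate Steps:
$w{\left(B,u \right)} = u + B u$
$Y w{\left(2,2 \right)} - 17 = 111 \cdot 2 \left(1 + 2\right) - 17 = 111 \cdot 2 \cdot 3 - 17 = 111 \cdot 6 - 17 = 666 - 17 = 649$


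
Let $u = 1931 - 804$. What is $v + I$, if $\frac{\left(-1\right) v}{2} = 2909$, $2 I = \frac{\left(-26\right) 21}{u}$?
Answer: $- \frac{936737}{161} \approx -5818.2$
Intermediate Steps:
$u = 1127$ ($u = 1931 - 804 = 1127$)
$I = - \frac{39}{161}$ ($I = \frac{\left(-26\right) 21 \cdot \frac{1}{1127}}{2} = \frac{\left(-546\right) \frac{1}{1127}}{2} = \frac{1}{2} \left(- \frac{78}{161}\right) = - \frac{39}{161} \approx -0.24224$)
$v = -5818$ ($v = \left(-2\right) 2909 = -5818$)
$v + I = -5818 - \frac{39}{161} = - \frac{936737}{161}$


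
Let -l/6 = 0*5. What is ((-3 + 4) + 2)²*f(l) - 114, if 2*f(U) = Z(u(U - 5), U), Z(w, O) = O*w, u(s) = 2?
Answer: -114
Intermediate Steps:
l = 0 (l = -0*5 = -6*0 = 0)
f(U) = U (f(U) = (U*2)/2 = (2*U)/2 = U)
((-3 + 4) + 2)²*f(l) - 114 = ((-3 + 4) + 2)²*0 - 114 = (1 + 2)²*0 - 114 = 3²*0 - 114 = 9*0 - 114 = 0 - 114 = -114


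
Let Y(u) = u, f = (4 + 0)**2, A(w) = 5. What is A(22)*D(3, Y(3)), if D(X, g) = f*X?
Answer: 240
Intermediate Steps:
f = 16 (f = 4**2 = 16)
D(X, g) = 16*X
A(22)*D(3, Y(3)) = 5*(16*3) = 5*48 = 240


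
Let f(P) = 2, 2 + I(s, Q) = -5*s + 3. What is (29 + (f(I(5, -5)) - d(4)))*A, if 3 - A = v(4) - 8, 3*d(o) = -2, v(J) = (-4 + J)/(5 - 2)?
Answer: 1045/3 ≈ 348.33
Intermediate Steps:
v(J) = -4/3 + J/3 (v(J) = (-4 + J)/3 = (-4 + J)*(⅓) = -4/3 + J/3)
d(o) = -⅔ (d(o) = (⅓)*(-2) = -⅔)
I(s, Q) = 1 - 5*s (I(s, Q) = -2 + (-5*s + 3) = -2 + (3 - 5*s) = 1 - 5*s)
A = 11 (A = 3 - ((-4/3 + (⅓)*4) - 8) = 3 - ((-4/3 + 4/3) - 8) = 3 - (0 - 8) = 3 - 1*(-8) = 3 + 8 = 11)
(29 + (f(I(5, -5)) - d(4)))*A = (29 + (2 - 1*(-⅔)))*11 = (29 + (2 + ⅔))*11 = (29 + 8/3)*11 = (95/3)*11 = 1045/3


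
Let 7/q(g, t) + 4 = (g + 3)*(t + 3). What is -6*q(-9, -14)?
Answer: -21/31 ≈ -0.67742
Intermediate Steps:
q(g, t) = 7/(-4 + (3 + g)*(3 + t)) (q(g, t) = 7/(-4 + (g + 3)*(t + 3)) = 7/(-4 + (3 + g)*(3 + t)))
-6*q(-9, -14) = -42/(5 + 3*(-9) + 3*(-14) - 9*(-14)) = -42/(5 - 27 - 42 + 126) = -42/62 = -6*7/62 = -21/31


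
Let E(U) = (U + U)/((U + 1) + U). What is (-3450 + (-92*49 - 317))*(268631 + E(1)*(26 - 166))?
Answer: -6666447575/3 ≈ -2.2221e+9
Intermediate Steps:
E(U) = 2*U/(1 + 2*U) (E(U) = (2*U)/((1 + U) + U) = (2*U)/(1 + 2*U) = 2*U/(1 + 2*U))
(-3450 + (-92*49 - 317))*(268631 + E(1)*(26 - 166)) = (-3450 + (-92*49 - 317))*(268631 + (2*1/(1 + 2*1))*(26 - 166)) = (-3450 + (-23*196 - 317))*(268631 + (2*1/(1 + 2))*(-140)) = (-3450 + (-4508 - 317))*(268631 + (2*1/3)*(-140)) = (-3450 - 4825)*(268631 + (2*1*(1/3))*(-140)) = -8275*(268631 + (2/3)*(-140)) = -8275*(268631 - 280/3) = -8275*805613/3 = -6666447575/3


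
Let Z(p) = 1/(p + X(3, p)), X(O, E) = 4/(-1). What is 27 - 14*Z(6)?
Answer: 20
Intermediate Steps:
X(O, E) = -4 (X(O, E) = 4*(-1) = -4)
Z(p) = 1/(-4 + p) (Z(p) = 1/(p - 4) = 1/(-4 + p))
27 - 14*Z(6) = 27 - 14/(-4 + 6) = 27 - 14/2 = 27 - 14*½ = 27 - 7 = 20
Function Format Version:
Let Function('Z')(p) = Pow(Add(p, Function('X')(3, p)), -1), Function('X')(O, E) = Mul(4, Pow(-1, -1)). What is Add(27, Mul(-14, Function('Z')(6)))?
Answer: 20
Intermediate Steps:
Function('X')(O, E) = -4 (Function('X')(O, E) = Mul(4, -1) = -4)
Function('Z')(p) = Pow(Add(-4, p), -1) (Function('Z')(p) = Pow(Add(p, -4), -1) = Pow(Add(-4, p), -1))
Add(27, Mul(-14, Function('Z')(6))) = Add(27, Mul(-14, Pow(Add(-4, 6), -1))) = Add(27, Mul(-14, Pow(2, -1))) = Add(27, Mul(-14, Rational(1, 2))) = Add(27, -7) = 20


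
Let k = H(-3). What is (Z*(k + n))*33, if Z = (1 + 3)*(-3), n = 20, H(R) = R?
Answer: -6732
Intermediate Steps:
k = -3
Z = -12 (Z = 4*(-3) = -12)
(Z*(k + n))*33 = -12*(-3 + 20)*33 = -12*17*33 = -204*33 = -6732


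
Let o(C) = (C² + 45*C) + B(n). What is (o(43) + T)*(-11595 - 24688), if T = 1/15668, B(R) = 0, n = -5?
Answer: -2151136090779/15668 ≈ -1.3729e+8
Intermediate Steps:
T = 1/15668 ≈ 6.3824e-5
o(C) = C² + 45*C (o(C) = (C² + 45*C) + 0 = C² + 45*C)
(o(43) + T)*(-11595 - 24688) = (43*(45 + 43) + 1/15668)*(-11595 - 24688) = (43*88 + 1/15668)*(-36283) = (3784 + 1/15668)*(-36283) = (59287713/15668)*(-36283) = -2151136090779/15668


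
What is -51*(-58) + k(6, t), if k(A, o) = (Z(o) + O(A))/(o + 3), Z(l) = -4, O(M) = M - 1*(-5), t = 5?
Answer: 23671/8 ≈ 2958.9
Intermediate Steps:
O(M) = 5 + M (O(M) = M + 5 = 5 + M)
k(A, o) = (1 + A)/(3 + o) (k(A, o) = (-4 + (5 + A))/(o + 3) = (1 + A)/(3 + o))
-51*(-58) + k(6, t) = -51*(-58) + (1 + 6)/(3 + 5) = 2958 + 7/8 = 23671/8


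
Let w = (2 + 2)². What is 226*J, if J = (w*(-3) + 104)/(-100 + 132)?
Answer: 791/2 ≈ 395.50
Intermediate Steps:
w = 16 (w = 4² = 16)
J = 7/4 (J = (16*(-3) + 104)/(-100 + 132) = (-48 + 104)/32 = 56*(1/32) = 7/4 ≈ 1.7500)
226*J = 226*(7/4) = 791/2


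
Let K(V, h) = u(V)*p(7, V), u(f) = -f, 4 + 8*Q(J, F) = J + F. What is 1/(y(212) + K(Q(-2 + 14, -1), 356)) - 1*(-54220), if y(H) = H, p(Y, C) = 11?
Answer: 87782188/1619 ≈ 54220.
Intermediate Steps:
Q(J, F) = -1/2 + F/8 + J/8 (Q(J, F) = -1/2 + (J + F)/8 = -1/2 + (F + J)/8 = -1/2 + (F/8 + J/8) = -1/2 + F/8 + J/8)
K(V, h) = -11*V (K(V, h) = -V*11 = -11*V)
1/(y(212) + K(Q(-2 + 14, -1), 356)) - 1*(-54220) = 1/(212 - 11*(-1/2 + (1/8)*(-1) + (-2 + 14)/8)) - 1*(-54220) = 1/(212 - 11*(-1/2 - 1/8 + (1/8)*12)) + 54220 = 1/(212 - 11*(-1/2 - 1/8 + 3/2)) + 54220 = 1/(212 - 11*7/8) + 54220 = 1/(212 - 77/8) + 54220 = 1/(1619/8) + 54220 = 8/1619 + 54220 = 87782188/1619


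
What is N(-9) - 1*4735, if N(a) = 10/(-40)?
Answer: -18941/4 ≈ -4735.3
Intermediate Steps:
N(a) = -¼ (N(a) = 10*(-1/40) = -¼)
N(-9) - 1*4735 = -¼ - 1*4735 = -¼ - 4735 = -18941/4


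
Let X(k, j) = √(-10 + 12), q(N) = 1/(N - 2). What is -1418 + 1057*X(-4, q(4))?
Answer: -1418 + 1057*√2 ≈ 76.824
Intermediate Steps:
q(N) = 1/(-2 + N)
X(k, j) = √2
-1418 + 1057*X(-4, q(4)) = -1418 + 1057*√2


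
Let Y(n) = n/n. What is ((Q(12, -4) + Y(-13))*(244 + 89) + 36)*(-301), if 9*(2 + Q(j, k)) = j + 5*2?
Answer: -155617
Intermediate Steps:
Q(j, k) = -8/9 + j/9 (Q(j, k) = -2 + (j + 5*2)/9 = -2 + (j + 10)/9 = -2 + (10 + j)/9 = -2 + (10/9 + j/9) = -8/9 + j/9)
Y(n) = 1
((Q(12, -4) + Y(-13))*(244 + 89) + 36)*(-301) = (((-8/9 + (1/9)*12) + 1)*(244 + 89) + 36)*(-301) = (((-8/9 + 4/3) + 1)*333 + 36)*(-301) = ((4/9 + 1)*333 + 36)*(-301) = ((13/9)*333 + 36)*(-301) = (481 + 36)*(-301) = 517*(-301) = -155617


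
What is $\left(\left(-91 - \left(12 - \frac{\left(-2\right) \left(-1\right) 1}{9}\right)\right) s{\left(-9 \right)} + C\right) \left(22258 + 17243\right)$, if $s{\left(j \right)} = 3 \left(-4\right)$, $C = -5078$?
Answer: $-151868178$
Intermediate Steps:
$s{\left(j \right)} = -12$
$\left(\left(-91 - \left(12 - \frac{\left(-2\right) \left(-1\right) 1}{9}\right)\right) s{\left(-9 \right)} + C\right) \left(22258 + 17243\right) = \left(\left(-91 - \left(12 - \frac{\left(-2\right) \left(-1\right) 1}{9}\right)\right) \left(-12\right) - 5078\right) \left(22258 + 17243\right) = \left(\left(-91 - \left(12 - 2 \cdot 1 \cdot \frac{1}{9}\right)\right) \left(-12\right) - 5078\right) 39501 = \left(\left(-91 + \left(2 \cdot \frac{1}{9} - 12\right)\right) \left(-12\right) - 5078\right) 39501 = \left(\left(-91 + \left(\frac{2}{9} - 12\right)\right) \left(-12\right) - 5078\right) 39501 = \left(\left(-91 - \frac{106}{9}\right) \left(-12\right) - 5078\right) 39501 = \left(\left(- \frac{925}{9}\right) \left(-12\right) - 5078\right) 39501 = \left(\frac{3700}{3} - 5078\right) 39501 = \left(- \frac{11534}{3}\right) 39501 = -151868178$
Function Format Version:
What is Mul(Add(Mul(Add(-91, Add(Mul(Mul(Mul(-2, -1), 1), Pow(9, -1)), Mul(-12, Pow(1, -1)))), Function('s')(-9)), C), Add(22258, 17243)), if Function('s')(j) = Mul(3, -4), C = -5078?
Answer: -151868178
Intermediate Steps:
Function('s')(j) = -12
Mul(Add(Mul(Add(-91, Add(Mul(Mul(Mul(-2, -1), 1), Pow(9, -1)), Mul(-12, Pow(1, -1)))), Function('s')(-9)), C), Add(22258, 17243)) = Mul(Add(Mul(Add(-91, Add(Mul(Mul(Mul(-2, -1), 1), Pow(9, -1)), Mul(-12, Pow(1, -1)))), -12), -5078), Add(22258, 17243)) = Mul(Add(Mul(Add(-91, Add(Mul(Mul(2, 1), Rational(1, 9)), Mul(-12, 1))), -12), -5078), 39501) = Mul(Add(Mul(Add(-91, Add(Mul(2, Rational(1, 9)), -12)), -12), -5078), 39501) = Mul(Add(Mul(Add(-91, Add(Rational(2, 9), -12)), -12), -5078), 39501) = Mul(Add(Mul(Add(-91, Rational(-106, 9)), -12), -5078), 39501) = Mul(Add(Mul(Rational(-925, 9), -12), -5078), 39501) = Mul(Add(Rational(3700, 3), -5078), 39501) = Mul(Rational(-11534, 3), 39501) = -151868178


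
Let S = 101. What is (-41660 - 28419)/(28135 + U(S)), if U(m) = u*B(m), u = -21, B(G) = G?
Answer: -70079/26014 ≈ -2.6939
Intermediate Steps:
U(m) = -21*m
(-41660 - 28419)/(28135 + U(S)) = (-41660 - 28419)/(28135 - 21*101) = -70079/(28135 - 2121) = -70079/26014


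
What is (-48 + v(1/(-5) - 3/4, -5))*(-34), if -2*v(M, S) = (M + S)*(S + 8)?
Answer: 26571/20 ≈ 1328.6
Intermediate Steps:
v(M, S) = -(8 + S)*(M + S)/2 (v(M, S) = -(M + S)*(S + 8)/2 = -(M + S)*(8 + S)/2 = -(8 + S)*(M + S)/2)
(-48 + v(1/(-5) - 3/4, -5))*(-34) = (-48 + (-4*(1/(-5) - 3/4) - 4*(-5) - ½*(-5)² - ½*(1/(-5) - 3/4)*(-5)))*(-34) = (-48 + (-4*(1*(-⅕) - 3*¼) + 20 - ½*25 - ½*(1*(-⅕) - 3*¼)*(-5)))*(-34) = (-48 + (-4*(-⅕ - ¾) + 20 - 25/2 - ½*(-⅕ - ¾)*(-5)))*(-34) = (-48 + (-4*(-19/20) + 20 - 25/2 - ½*(-19/20)*(-5)))*(-34) = (-48 + (19/5 + 20 - 25/2 - 19/8))*(-34) = (-48 + 357/40)*(-34) = -1563/40*(-34) = 26571/20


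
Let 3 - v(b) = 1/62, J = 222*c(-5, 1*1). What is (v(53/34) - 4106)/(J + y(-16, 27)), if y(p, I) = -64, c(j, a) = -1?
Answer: 254387/17732 ≈ 14.346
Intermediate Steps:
J = -222 (J = 222*(-1) = -222)
v(b) = 185/62 (v(b) = 3 - 1/62 = 185/62)
(v(53/34) - 4106)/(J + y(-16, 27)) = (185/62 - 4106)/(-222 - 64) = -254387/62/(-286) = -254387/62*(-1/286) = 254387/17732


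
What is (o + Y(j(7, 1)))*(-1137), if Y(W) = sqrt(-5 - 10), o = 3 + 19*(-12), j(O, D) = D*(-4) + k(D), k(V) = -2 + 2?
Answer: 255825 - 1137*I*sqrt(15) ≈ 2.5583e+5 - 4403.6*I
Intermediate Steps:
k(V) = 0
j(O, D) = -4*D (j(O, D) = D*(-4) + 0 = -4*D + 0 = -4*D)
o = -225 (o = 3 - 228 = -225)
Y(W) = I*sqrt(15) (Y(W) = sqrt(-15) = I*sqrt(15))
(o + Y(j(7, 1)))*(-1137) = (-225 + I*sqrt(15))*(-1137) = 255825 - 1137*I*sqrt(15)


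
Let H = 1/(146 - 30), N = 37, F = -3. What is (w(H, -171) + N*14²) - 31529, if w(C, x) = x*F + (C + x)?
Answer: -2776459/116 ≈ -23935.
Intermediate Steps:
H = 1/116 ≈ 0.0086207
w(C, x) = C - 2*x (w(C, x) = x*(-3) + (C + x) = -3*x + (C + x) = C - 2*x)
(w(H, -171) + N*14²) - 31529 = ((1/116 - 2*(-171)) + 37*14²) - 31529 = ((1/116 + 342) + 37*196) - 31529 = (39673/116 + 7252) - 31529 = 880905/116 - 31529 = -2776459/116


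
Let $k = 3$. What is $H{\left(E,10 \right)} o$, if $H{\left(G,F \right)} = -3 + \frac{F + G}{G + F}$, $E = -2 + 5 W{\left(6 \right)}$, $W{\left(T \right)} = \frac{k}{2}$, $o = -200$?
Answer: $400$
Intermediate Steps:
$W{\left(T \right)} = \frac{3}{2}$
$E = \frac{11}{2}$ ($E = -2 + 5 \cdot \frac{3}{2} = -2 + \frac{15}{2} = \frac{11}{2} \approx 5.5$)
$H{\left(G,F \right)} = -2$ ($H{\left(G,F \right)} = -3 + \frac{F + G}{F + G} = -3 + 1 = -2$)
$H{\left(E,10 \right)} o = \left(-2\right) \left(-200\right) = 400$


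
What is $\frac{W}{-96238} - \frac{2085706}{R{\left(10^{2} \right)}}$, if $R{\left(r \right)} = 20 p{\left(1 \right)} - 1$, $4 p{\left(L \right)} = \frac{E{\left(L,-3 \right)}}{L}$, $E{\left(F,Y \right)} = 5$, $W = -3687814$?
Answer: $- \frac{50158916623}{577428} \approx -86866.0$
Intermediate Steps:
$p{\left(L \right)} = \frac{5}{4 L}$ ($p{\left(L \right)} = \frac{5 \frac{1}{L}}{4} = \frac{5}{4 L}$)
$R{\left(r \right)} = 24$ ($R{\left(r \right)} = 20 \frac{5}{4 \cdot 1} - 1 = 20 \cdot \frac{5}{4} \cdot 1 - 1 = 20 \cdot \frac{5}{4} - 1 = 25 - 1 = 24$)
$\frac{W}{-96238} - \frac{2085706}{R{\left(10^{2} \right)}} = - \frac{3687814}{-96238} - \frac{2085706}{24} = \left(-3687814\right) \left(- \frac{1}{96238}\right) - \frac{1042853}{12} = \frac{1843907}{48119} - \frac{1042853}{12} = - \frac{50158916623}{577428}$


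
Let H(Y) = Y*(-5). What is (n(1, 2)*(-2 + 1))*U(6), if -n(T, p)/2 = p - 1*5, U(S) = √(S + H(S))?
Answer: -12*I*√6 ≈ -29.394*I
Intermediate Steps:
H(Y) = -5*Y
U(S) = 2*√(-S) (U(S) = √(S - 5*S) = √(-4*S) = 2*√(-S))
n(T, p) = 10 - 2*p (n(T, p) = -2*(p - 1*5) = -2*(p - 5) = -2*(-5 + p) = 10 - 2*p)
(n(1, 2)*(-2 + 1))*U(6) = ((10 - 2*2)*(-2 + 1))*(2*√(-1*6)) = ((10 - 4)*(-1))*(2*√(-6)) = (6*(-1))*(2*(I*√6)) = -12*I*√6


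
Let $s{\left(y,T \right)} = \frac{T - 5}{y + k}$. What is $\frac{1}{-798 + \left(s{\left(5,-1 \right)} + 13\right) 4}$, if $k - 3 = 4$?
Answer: $- \frac{1}{748} \approx -0.0013369$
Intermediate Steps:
$k = 7$ ($k = 3 + 4 = 7$)
$s{\left(y,T \right)} = \frac{-5 + T}{7 + y}$ ($s{\left(y,T \right)} = \frac{T - 5}{y + 7} = \frac{-5 + T}{7 + y}$)
$\frac{1}{-798 + \left(s{\left(5,-1 \right)} + 13\right) 4} = \frac{1}{-798 + \left(\frac{-5 - 1}{7 + 5} + 13\right) 4} = \frac{1}{-798 + \left(\frac{1}{12} \left(-6\right) + 13\right) 4} = \frac{1}{-798 + \left(- \frac{1}{2} + 13\right) 4} = \frac{1}{-798 + \frac{25}{2} \cdot 4} = \frac{1}{-798 + 50} = \frac{1}{-748} = - \frac{1}{748}$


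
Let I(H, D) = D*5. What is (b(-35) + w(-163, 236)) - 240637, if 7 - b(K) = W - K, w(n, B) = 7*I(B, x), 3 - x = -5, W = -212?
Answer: -240173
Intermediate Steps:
x = 8 (x = 3 - 1*(-5) = 3 + 5 = 8)
I(H, D) = 5*D
w(n, B) = 280 (w(n, B) = 7*(5*8) = 7*40 = 280)
b(K) = 219 + K (b(K) = 7 - (-212 - K) = 7 + (212 + K) = 219 + K)
(b(-35) + w(-163, 236)) - 240637 = ((219 - 35) + 280) - 240637 = (184 + 280) - 240637 = 464 - 240637 = -240173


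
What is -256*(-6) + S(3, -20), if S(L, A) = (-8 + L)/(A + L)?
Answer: 26117/17 ≈ 1536.3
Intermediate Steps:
S(L, A) = (-8 + L)/(A + L)
-256*(-6) + S(3, -20) = -256*(-6) + (-8 + 3)/(-20 + 3) = 1536 - 5/(-17) = 1536 - 1/17*(-5) = 1536 + 5/17 = 26117/17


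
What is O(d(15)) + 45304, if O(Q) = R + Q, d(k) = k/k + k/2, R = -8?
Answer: 90609/2 ≈ 45305.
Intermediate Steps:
d(k) = 1 + k/2 (d(k) = 1 + k*(½) = 1 + k/2)
O(Q) = -8 + Q
O(d(15)) + 45304 = (-8 + (1 + (½)*15)) + 45304 = (-8 + (1 + 15/2)) + 45304 = (-8 + 17/2) + 45304 = ½ + 45304 = 90609/2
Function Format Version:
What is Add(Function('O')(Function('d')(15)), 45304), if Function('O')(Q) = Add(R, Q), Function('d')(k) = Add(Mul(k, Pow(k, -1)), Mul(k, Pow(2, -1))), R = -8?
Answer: Rational(90609, 2) ≈ 45305.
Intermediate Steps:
Function('d')(k) = Add(1, Mul(Rational(1, 2), k)) (Function('d')(k) = Add(1, Mul(k, Rational(1, 2))) = Add(1, Mul(Rational(1, 2), k)))
Function('O')(Q) = Add(-8, Q)
Add(Function('O')(Function('d')(15)), 45304) = Add(Add(-8, Add(1, Mul(Rational(1, 2), 15))), 45304) = Add(Add(-8, Add(1, Rational(15, 2))), 45304) = Add(Add(-8, Rational(17, 2)), 45304) = Add(Rational(1, 2), 45304) = Rational(90609, 2)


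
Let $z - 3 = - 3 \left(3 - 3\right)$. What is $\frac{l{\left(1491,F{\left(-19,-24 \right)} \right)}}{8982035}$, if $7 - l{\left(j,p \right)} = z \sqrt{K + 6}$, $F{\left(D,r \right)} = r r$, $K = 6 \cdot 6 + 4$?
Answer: $\frac{7}{8982035} - \frac{3 \sqrt{46}}{8982035} \approx -1.486 \cdot 10^{-6}$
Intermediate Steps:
$K = 40$ ($K = 36 + 4 = 40$)
$F{\left(D,r \right)} = r^{2}$
$z = 3$ ($z = 3 - 3 \left(3 - 3\right) = 3 - 0 = 3 + 0 = 3$)
$l{\left(j,p \right)} = 7 - 3 \sqrt{46}$ ($l{\left(j,p \right)} = 7 - 3 \sqrt{40 + 6} = 7 - 3 \sqrt{46}$)
$\frac{l{\left(1491,F{\left(-19,-24 \right)} \right)}}{8982035} = \frac{7 - 3 \sqrt{46}}{8982035} = \left(7 - 3 \sqrt{46}\right) \frac{1}{8982035} = \frac{7}{8982035} - \frac{3 \sqrt{46}}{8982035}$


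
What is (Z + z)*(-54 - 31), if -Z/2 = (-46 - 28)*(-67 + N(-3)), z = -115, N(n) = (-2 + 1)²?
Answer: 840055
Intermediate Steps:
N(n) = 1 (N(n) = (-1)² = 1)
Z = -9768 (Z = -2*(-46 - 28)*(-67 + 1) = -(-148)*(-66) = -2*4884 = -9768)
(Z + z)*(-54 - 31) = (-9768 - 115)*(-54 - 31) = -9883*(-85) = 840055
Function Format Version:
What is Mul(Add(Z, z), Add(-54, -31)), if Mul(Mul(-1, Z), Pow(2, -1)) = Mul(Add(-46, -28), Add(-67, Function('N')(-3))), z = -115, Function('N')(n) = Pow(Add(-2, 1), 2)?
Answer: 840055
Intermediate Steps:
Function('N')(n) = 1 (Function('N')(n) = Pow(-1, 2) = 1)
Z = -9768 (Z = Mul(-2, Mul(Add(-46, -28), Add(-67, 1))) = Mul(-2, Mul(-74, -66)) = Mul(-2, 4884) = -9768)
Mul(Add(Z, z), Add(-54, -31)) = Mul(Add(-9768, -115), Add(-54, -31)) = Mul(-9883, -85) = 840055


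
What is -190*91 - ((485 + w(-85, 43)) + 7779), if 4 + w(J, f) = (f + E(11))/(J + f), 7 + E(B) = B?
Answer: -1073053/42 ≈ -25549.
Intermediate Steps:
E(B) = -7 + B
w(J, f) = -4 + (4 + f)/(J + f) (w(J, f) = -4 + (f + (-7 + 11))/(J + f) = -4 + (f + 4)/(J + f) = -4 + (4 + f)/(J + f))
-190*91 - ((485 + w(-85, 43)) + 7779) = -190*91 - ((485 + (4 - 4*(-85) - 3*43)/(-85 + 43)) + 7779) = -17290 - ((485 + (4 + 340 - 129)/(-42)) + 7779) = -17290 - ((485 - 1/42*215) + 7779) = -17290 - ((485 - 215/42) + 7779) = -17290 - (20155/42 + 7779) = -17290 - 1*346873/42 = -17290 - 346873/42 = -1073053/42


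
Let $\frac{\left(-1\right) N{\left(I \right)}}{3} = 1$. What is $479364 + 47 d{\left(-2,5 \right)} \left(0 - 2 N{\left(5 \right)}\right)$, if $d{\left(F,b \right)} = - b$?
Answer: $477954$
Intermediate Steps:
$N{\left(I \right)} = -3$ ($N{\left(I \right)} = \left(-3\right) 1 = -3$)
$479364 + 47 d{\left(-2,5 \right)} \left(0 - 2 N{\left(5 \right)}\right) = 479364 + 47 \left(\left(-1\right) 5\right) \left(0 - -6\right) = 479364 + 47 \left(-5\right) \left(0 + 6\right) = 479364 - 1410 = 477954$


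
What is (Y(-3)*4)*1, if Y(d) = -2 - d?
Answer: 4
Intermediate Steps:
(Y(-3)*4)*1 = ((-2 - 1*(-3))*4)*1 = ((-2 + 3)*4)*1 = (1*4)*1 = 4*1 = 4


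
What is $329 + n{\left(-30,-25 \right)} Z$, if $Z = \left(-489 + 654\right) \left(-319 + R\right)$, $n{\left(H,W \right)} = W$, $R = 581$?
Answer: $-1080421$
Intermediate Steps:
$Z = 43230$ ($Z = \left(-489 + 654\right) \left(-319 + 581\right) = 165 \cdot 262 = 43230$)
$329 + n{\left(-30,-25 \right)} Z = 329 - 1080750 = -1080421$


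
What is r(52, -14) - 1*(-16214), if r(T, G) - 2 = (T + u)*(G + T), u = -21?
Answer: 17394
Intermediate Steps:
r(T, G) = 2 + (-21 + T)*(G + T) (r(T, G) = 2 + (T - 21)*(G + T) = 2 + (-21 + T)*(G + T))
r(52, -14) - 1*(-16214) = (2 + 52² - 21*(-14) - 21*52 - 14*52) - 1*(-16214) = (2 + 2704 + 294 - 1092 - 728) + 16214 = 1180 + 16214 = 17394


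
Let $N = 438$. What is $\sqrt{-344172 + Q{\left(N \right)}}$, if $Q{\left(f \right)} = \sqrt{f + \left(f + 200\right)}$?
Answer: $\sqrt{-344172 + 2 \sqrt{269}} \approx 586.63 i$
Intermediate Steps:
$Q{\left(f \right)} = \sqrt{200 + 2 f}$ ($Q{\left(f \right)} = \sqrt{f + \left(200 + f\right)} = \sqrt{200 + 2 f}$)
$\sqrt{-344172 + Q{\left(N \right)}} = \sqrt{-344172 + \sqrt{200 + 2 \cdot 438}} = \sqrt{-344172 + \sqrt{200 + 876}} = \sqrt{-344172 + \sqrt{1076}} = \sqrt{-344172 + 2 \sqrt{269}}$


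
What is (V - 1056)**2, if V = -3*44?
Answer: 1411344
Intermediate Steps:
V = -132
(V - 1056)**2 = (-132 - 1056)**2 = (-1188)**2 = 1411344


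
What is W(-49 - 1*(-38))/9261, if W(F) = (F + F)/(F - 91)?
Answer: 11/472311 ≈ 2.3290e-5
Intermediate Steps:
W(F) = 2*F/(-91 + F) (W(F) = (2*F)/(-91 + F) = 2*F/(-91 + F))
W(-49 - 1*(-38))/9261 = (2*(-49 - 1*(-38))/(-91 + (-49 - 1*(-38))))/9261 = (2*(-49 + 38)/(-91 + (-49 + 38)))*(1/9261) = (2*(-11)/(-91 - 11))*(1/9261) = (2*(-11)/(-102))*(1/9261) = (2*(-11)*(-1/102))*(1/9261) = (11/51)*(1/9261) = 11/472311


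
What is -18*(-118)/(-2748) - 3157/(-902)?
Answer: 1249/458 ≈ 2.7271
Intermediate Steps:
-18*(-118)/(-2748) - 3157/(-902) = 2124*(-1/2748) - 3157*(-1/902) = -177/229 + 7/2 = 1249/458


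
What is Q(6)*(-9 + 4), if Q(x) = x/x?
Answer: -5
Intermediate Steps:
Q(x) = 1
Q(6)*(-9 + 4) = 1*(-9 + 4) = 1*(-5) = -5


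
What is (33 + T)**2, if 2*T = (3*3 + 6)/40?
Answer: 281961/256 ≈ 1101.4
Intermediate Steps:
T = 3/16 (T = ((3*3 + 6)/40)/2 = ((9 + 6)*(1/40))/2 = (15*(1/40))/2 = (1/2)*(3/8) = 3/16 ≈ 0.18750)
(33 + T)**2 = (33 + 3/16)**2 = (531/16)**2 = 281961/256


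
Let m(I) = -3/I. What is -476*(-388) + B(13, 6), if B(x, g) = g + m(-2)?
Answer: 369391/2 ≈ 1.8470e+5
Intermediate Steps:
B(x, g) = 3/2 + g (B(x, g) = g - 3/(-2) = g - 3*(-½) = g + 3/2 = 3/2 + g)
-476*(-388) + B(13, 6) = -476*(-388) + (3/2 + 6) = 184688 + 15/2 = 369391/2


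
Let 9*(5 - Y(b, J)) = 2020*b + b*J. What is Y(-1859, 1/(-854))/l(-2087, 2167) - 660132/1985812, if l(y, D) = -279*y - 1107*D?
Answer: -3896354696364071/6931653948231768 ≈ -0.56211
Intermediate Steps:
Y(b, J) = 5 - 2020*b/9 - J*b/9 (Y(b, J) = 5 - (2020*b + b*J)/9 = 5 - (2020*b + J*b)/9 = 5 + (-2020*b/9 - J*b/9) = 5 - 2020*b/9 - J*b/9)
l(y, D) = -1107*D - 279*y
Y(-1859, 1/(-854))/l(-2087, 2167) - 660132/1985812 = (5 - 2020/9*(-1859) - ⅑*(-1859)/(-854))/(-1107*2167 - 279*(-2087)) - 660132/1985812 = (5 + 3755180/9 - ⅑*(-1/854)*(-1859))/(-2398869 + 582273) - 660132*1/1985812 = (5 + 3755180/9 - 1859/7686)/(-1816596) - 165033/496453 = (3206960291/7686)*(-1/1816596) - 165033/496453 = -3206960291/13962356856 - 165033/496453 = -3896354696364071/6931653948231768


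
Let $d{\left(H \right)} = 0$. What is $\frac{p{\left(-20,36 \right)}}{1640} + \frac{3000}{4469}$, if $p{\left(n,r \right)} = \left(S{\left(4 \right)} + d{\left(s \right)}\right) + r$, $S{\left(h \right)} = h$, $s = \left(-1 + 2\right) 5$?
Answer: $\frac{3109}{4469} \approx 0.69568$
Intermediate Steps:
$s = 5$ ($s = 1 \cdot 5 = 5$)
$p{\left(n,r \right)} = 4 + r$ ($p{\left(n,r \right)} = \left(4 + 0\right) + r = 4 + r$)
$\frac{p{\left(-20,36 \right)}}{1640} + \frac{3000}{4469} = \frac{4 + 36}{1640} + \frac{3000}{4469} = 40 \cdot \frac{1}{1640} + 3000 \cdot \frac{1}{4469} = \frac{1}{41} + \frac{3000}{4469} = \frac{3109}{4469}$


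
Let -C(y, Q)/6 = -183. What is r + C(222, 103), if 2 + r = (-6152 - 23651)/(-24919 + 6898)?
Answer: 19780819/18021 ≈ 1097.7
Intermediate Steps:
C(y, Q) = 1098 (C(y, Q) = -6*(-183) = 1098)
r = -6239/18021 (r = -2 + (-6152 - 23651)/(-24919 + 6898) = -2 - 29803/(-18021) = -2 - 29803*(-1/18021) = -2 + 29803/18021 = -6239/18021 ≈ -0.34621)
r + C(222, 103) = -6239/18021 + 1098 = 19780819/18021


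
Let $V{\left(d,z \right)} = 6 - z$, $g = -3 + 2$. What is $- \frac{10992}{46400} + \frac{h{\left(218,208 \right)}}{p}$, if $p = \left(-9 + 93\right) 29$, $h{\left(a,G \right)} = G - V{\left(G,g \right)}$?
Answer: $- \frac{1567}{10150} \approx -0.15438$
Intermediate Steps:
$g = -1$
$h{\left(a,G \right)} = -7 + G$ ($h{\left(a,G \right)} = G - \left(6 - -1\right) = G - \left(6 + 1\right) = G - 7 = -7 + G$)
$p = 2436$ ($p = 84 \cdot 29 = 2436$)
$- \frac{10992}{46400} + \frac{h{\left(218,208 \right)}}{p} = - \frac{10992}{46400} + \frac{-7 + 208}{2436} = \left(-10992\right) \frac{1}{46400} + 201 \cdot \frac{1}{2436} = - \frac{687}{2900} + \frac{67}{812} = - \frac{1567}{10150}$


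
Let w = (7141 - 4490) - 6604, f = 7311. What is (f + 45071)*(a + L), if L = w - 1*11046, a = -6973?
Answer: -1150937304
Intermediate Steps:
w = -3953 (w = 2651 - 6604 = -3953)
L = -14999 (L = -3953 - 1*11046 = -3953 - 11046 = -14999)
(f + 45071)*(a + L) = (7311 + 45071)*(-6973 - 14999) = 52382*(-21972) = -1150937304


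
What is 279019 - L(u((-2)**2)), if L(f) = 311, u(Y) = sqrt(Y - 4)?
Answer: 278708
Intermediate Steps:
u(Y) = sqrt(-4 + Y)
279019 - L(u((-2)**2)) = 279019 - 1*311 = 279019 - 311 = 278708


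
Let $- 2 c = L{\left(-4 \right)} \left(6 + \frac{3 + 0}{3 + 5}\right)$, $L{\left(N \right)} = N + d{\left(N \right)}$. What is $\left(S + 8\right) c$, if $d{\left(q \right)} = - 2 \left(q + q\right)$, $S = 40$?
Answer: $-1836$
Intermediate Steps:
$d{\left(q \right)} = - 4 q$ ($d{\left(q \right)} = - 2 \cdot 2 q = - 4 q$)
$L{\left(N \right)} = - 3 N$ ($L{\left(N \right)} = N - 4 N = - 3 N$)
$c = - \frac{153}{4}$ ($c = - \frac{\left(-3\right) \left(-4\right) \left(6 + \frac{3 + 0}{3 + 5}\right)}{2} = - \frac{12 \left(6 + \frac{3}{8}\right)}{2} = - \frac{12 \cdot \frac{51}{8}}{2} = \left(- \frac{1}{2}\right) \frac{153}{2} = - \frac{153}{4} \approx -38.25$)
$\left(S + 8\right) c = \left(40 + 8\right) \left(- \frac{153}{4}\right) = 48 \left(- \frac{153}{4}\right) = -1836$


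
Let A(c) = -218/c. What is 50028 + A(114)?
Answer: 2851487/57 ≈ 50026.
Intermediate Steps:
50028 + A(114) = 50028 - 218/114 = 50028 - 218*1/114 = 50028 - 109/57 = 2851487/57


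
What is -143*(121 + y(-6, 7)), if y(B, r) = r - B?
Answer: -19162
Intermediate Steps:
-143*(121 + y(-6, 7)) = -143*(121 + (7 - 1*(-6))) = -143*(121 + (7 + 6)) = -143*(121 + 13) = -143*134 = -19162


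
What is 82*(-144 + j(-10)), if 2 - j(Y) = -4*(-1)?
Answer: -11972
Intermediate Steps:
j(Y) = -2 (j(Y) = 2 - (-4)*(-1) = 2 - 1*4 = 2 - 4 = -2)
82*(-144 + j(-10)) = 82*(-144 - 2) = 82*(-146) = -11972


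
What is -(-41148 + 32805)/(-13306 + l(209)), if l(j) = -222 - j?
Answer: -2781/4579 ≈ -0.60734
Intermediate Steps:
-(-41148 + 32805)/(-13306 + l(209)) = -(-41148 + 32805)/(-13306 + (-222 - 1*209)) = -(-8343)/(-13306 + (-222 - 209)) = -(-8343)/(-13306 - 431) = -(-8343)/(-13737) = -(-8343)*(-1)/13737 = -1*2781/4579 = -2781/4579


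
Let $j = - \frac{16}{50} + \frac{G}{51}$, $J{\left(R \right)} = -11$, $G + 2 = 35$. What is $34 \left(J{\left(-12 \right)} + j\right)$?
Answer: $- \frac{9072}{25} \approx -362.88$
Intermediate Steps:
$G = 33$ ($G = -2 + 35 = 33$)
$j = \frac{139}{425}$ ($j = - \frac{16}{50} + \frac{33}{51} = \left(-16\right) \frac{1}{50} + 33 \cdot \frac{1}{51} = - \frac{8}{25} + \frac{11}{17} = \frac{139}{425} \approx 0.32706$)
$34 \left(J{\left(-12 \right)} + j\right) = 34 \left(-11 + \frac{139}{425}\right) = 34 \left(- \frac{4536}{425}\right) = - \frac{9072}{25}$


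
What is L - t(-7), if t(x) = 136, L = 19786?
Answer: 19650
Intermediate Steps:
L - t(-7) = 19786 - 1*136 = 19786 - 136 = 19650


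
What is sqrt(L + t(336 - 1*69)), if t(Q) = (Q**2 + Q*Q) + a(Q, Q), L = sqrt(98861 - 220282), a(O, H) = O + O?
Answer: sqrt(143112 + I*sqrt(121421)) ≈ 378.3 + 0.461*I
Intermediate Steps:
a(O, H) = 2*O
L = I*sqrt(121421) (L = sqrt(-121421) = I*sqrt(121421) ≈ 348.46*I)
t(Q) = 2*Q + 2*Q**2 (t(Q) = (Q**2 + Q*Q) + 2*Q = (Q**2 + Q**2) + 2*Q = 2*Q**2 + 2*Q = 2*Q + 2*Q**2)
sqrt(L + t(336 - 1*69)) = sqrt(I*sqrt(121421) + 2*(336 - 1*69)*(1 + (336 - 1*69))) = sqrt(I*sqrt(121421) + 2*(336 - 69)*(1 + (336 - 69))) = sqrt(I*sqrt(121421) + 2*267*(1 + 267)) = sqrt(I*sqrt(121421) + 2*267*268) = sqrt(I*sqrt(121421) + 143112) = sqrt(143112 + I*sqrt(121421))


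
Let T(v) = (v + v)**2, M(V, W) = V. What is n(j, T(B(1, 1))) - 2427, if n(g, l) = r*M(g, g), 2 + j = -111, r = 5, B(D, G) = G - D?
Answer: -2992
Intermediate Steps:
T(v) = 4*v**2 (T(v) = (2*v)**2 = 4*v**2)
j = -113 (j = -2 - 111 = -113)
n(g, l) = 5*g
n(j, T(B(1, 1))) - 2427 = 5*(-113) - 2427 = -565 - 2427 = -2992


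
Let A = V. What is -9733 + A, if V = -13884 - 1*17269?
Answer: -40886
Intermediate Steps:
V = -31153 (V = -13884 - 17269 = -31153)
A = -31153
-9733 + A = -9733 - 31153 = -40886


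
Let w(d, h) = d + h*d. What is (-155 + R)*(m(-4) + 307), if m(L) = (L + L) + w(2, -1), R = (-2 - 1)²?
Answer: -43654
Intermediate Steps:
w(d, h) = d + d*h
R = 9 (R = (-3)² = 9)
m(L) = 2*L (m(L) = (L + L) + 2*(1 - 1) = 2*L + 2*0 = 2*L + 0 = 2*L)
(-155 + R)*(m(-4) + 307) = (-155 + 9)*(2*(-4) + 307) = -146*(-8 + 307) = -146*299 = -43654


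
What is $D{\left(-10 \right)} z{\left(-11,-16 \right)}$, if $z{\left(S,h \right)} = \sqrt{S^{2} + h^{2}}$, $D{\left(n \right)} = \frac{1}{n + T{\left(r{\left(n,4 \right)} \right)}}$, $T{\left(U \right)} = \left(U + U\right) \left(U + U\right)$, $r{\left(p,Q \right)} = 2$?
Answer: $\frac{\sqrt{377}}{6} \approx 3.2361$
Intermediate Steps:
$T{\left(U \right)} = 4 U^{2}$ ($T{\left(U \right)} = 2 U 2 U = 4 U^{2}$)
$D{\left(n \right)} = \frac{1}{16 + n}$ ($D{\left(n \right)} = \frac{1}{n + 4 \cdot 2^{2}} = \frac{1}{n + 4 \cdot 4} = \frac{1}{n + 16} = \frac{1}{16 + n}$)
$D{\left(-10 \right)} z{\left(-11,-16 \right)} = \frac{\sqrt{\left(-11\right)^{2} + \left(-16\right)^{2}}}{16 - 10} = \frac{\sqrt{121 + 256}}{6} = \frac{\sqrt{377}}{6}$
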